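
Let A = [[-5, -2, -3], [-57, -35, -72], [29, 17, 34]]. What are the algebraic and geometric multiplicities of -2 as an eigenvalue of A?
algebraic multiplicity 3, geometric multiplicity 1

The characteristic polynomial is (x + 2)^3, so the factor x + 2 appears with exponent 3: the algebraic multiplicity is 3.

rank(A + 2I) = 2, so the eigenspace has dimension 3 - 2 = 1: the geometric multiplicity is 1.

Since 1 < 3, A is not diagonalizable.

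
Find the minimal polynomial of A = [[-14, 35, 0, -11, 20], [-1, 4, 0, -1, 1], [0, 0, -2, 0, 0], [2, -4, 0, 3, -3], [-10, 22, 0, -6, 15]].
m_A(x) = (x - 3)^2(x - 1)^2(x + 2)

The characteristic polynomial factors as (x - 3)^2(x - 1)^2(x + 2). The minimal polynomial is ∏(x - λ)^{k_λ} where k_λ is the size of the largest Jordan block at λ.

For λ = -2: rank(A + 2I) = 4, and the largest Jordan block has size 1 (the smallest k with rank((A + 2I)^k) = rank((A + 2I)^(k+1))).
For λ = 1: rank(A - I) = 4, and the largest Jordan block has size 2 (the smallest k with rank((A - I)^k) = rank((A - I)^(k+1))).
For λ = 3: rank(A - 3I) = 4, and the largest Jordan block has size 2 (the smallest k with rank((A - 3I)^k) = rank((A - 3I)^(k+1))).

So m_A(x) = (x - 3)^2(x - 1)^2(x + 2).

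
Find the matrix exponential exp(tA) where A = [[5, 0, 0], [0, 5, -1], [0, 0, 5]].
A has Jordan form J = [[5, 1, 0], [0, 5, 0], [0, 0, 5]] with A = PJP^{-1}, so e^{tA} = P e^{tJ} P^{-1}.

For a Jordan block J_k(λ), e^{tJ_k(λ)} = e^{λt} · (I + tN + t^2 N^2/2! + ... + t^{k-1} N^{k-1}/(k-1)!) where N is the nilpotent superdiagonal part.

Assembling the blocks and conjugating back gives the entries of e^{tA} as shown above.

e^{tA} = [[e^{5*t}, 0, 0], [0, e^{5*t}, -t*e^{5*t}], [0, 0, e^{5*t}]]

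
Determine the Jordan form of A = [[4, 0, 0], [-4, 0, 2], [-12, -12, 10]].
The characteristic polynomial is det(xI - A) = (x - 6)(x - 4)^2, so the eigenvalues are 4 (algebraic multiplicity 2), 6 (algebraic multiplicity 1).

For λ = 4: rank(A - 4I) = 1. The eigenspace has dimension 3 - 1 = 2, so there are 2 Jordan blocks; the rank sequence gives block sizes [1, 1].

For λ = 6: algebraic multiplicity 1 gives one 1×1 block.

Assembling the blocks gives the Jordan form J above.

J = [[4, 0, 0], [0, 4, 0], [0, 0, 6]]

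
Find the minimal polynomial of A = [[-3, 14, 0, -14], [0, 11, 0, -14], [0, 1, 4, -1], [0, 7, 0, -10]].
The characteristic polynomial factors as (x - 4)^2(x + 3)^2. The minimal polynomial is ∏(x - λ)^{k_λ} where k_λ is the size of the largest Jordan block at λ.

For λ = -3: rank(A + 3I) = 2, and the largest Jordan block has size 1 (the smallest k with rank((A + 3I)^k) = rank((A + 3I)^(k+1))).
For λ = 4: rank(A - 4I) = 3, and the largest Jordan block has size 2 (the smallest k with rank((A - 4I)^k) = rank((A - 4I)^(k+1))).

So m_A(x) = (x - 4)^2(x + 3).

m_A(x) = (x - 4)^2(x + 3)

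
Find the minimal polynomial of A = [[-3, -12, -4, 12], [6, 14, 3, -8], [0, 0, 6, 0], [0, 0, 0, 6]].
The characteristic polynomial factors as (x - 6)^3(x - 5). The minimal polynomial is ∏(x - λ)^{k_λ} where k_λ is the size of the largest Jordan block at λ.

For λ = 5: rank(A - 5I) = 3, and the largest Jordan block has size 1 (the smallest k with rank((A - 5I)^k) = rank((A - 5I)^(k+1))).
For λ = 6: rank(A - 6I) = 2, and the largest Jordan block has size 2 (the smallest k with rank((A - 6I)^k) = rank((A - 6I)^(k+1))).

So m_A(x) = (x - 6)^2(x - 5).

m_A(x) = (x - 6)^2(x - 5)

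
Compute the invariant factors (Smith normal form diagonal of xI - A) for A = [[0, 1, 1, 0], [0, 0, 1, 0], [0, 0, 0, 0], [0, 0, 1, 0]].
The Jordan structure of A has elementary divisors x^3, x. Arranging the block sizes at each eigenvalue in decreasing order and taking row products gives the invariant factors.

Invariant factors (smallest first, each dividing the next): x, x^3.

Check: the last factor x^3 is the minimal polynomial, and the product x^4 is the characteristic polynomial.

x, x^3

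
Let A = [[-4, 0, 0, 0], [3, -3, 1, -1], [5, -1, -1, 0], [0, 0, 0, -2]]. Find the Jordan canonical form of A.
The characteristic polynomial is det(xI - A) = (x + 2)^3(x + 4), so the eigenvalues are -4 (algebraic multiplicity 1), -2 (algebraic multiplicity 3).

For λ = -4: algebraic multiplicity 1 gives one 1×1 block.

For λ = -2: rank(A + 2I) = 3, rank((A + 2I)^2) = 2, rank((A + 2I)^3) = 1. The eigenspace has dimension 4 - 3 = 1, so there is 1 Jordan block; the rank sequence gives block sizes [3].

Assembling the blocks gives the Jordan form J above.

J = [[-4, 0, 0, 0], [0, -2, 1, 0], [0, 0, -2, 1], [0, 0, 0, -2]]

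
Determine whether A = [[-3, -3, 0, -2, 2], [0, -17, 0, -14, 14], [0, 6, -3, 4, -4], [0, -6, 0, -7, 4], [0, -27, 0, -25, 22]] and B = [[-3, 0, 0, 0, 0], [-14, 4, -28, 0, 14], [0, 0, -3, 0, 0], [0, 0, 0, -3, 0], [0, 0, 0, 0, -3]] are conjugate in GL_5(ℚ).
No.

Both have characteristic polynomial (x - 4)(x + 3)^4, but the minimal polynomial of A is (x - 4)(x + 3)^2 while the minimal polynomial of B is (x - 4)(x + 3). The minimal polynomial is a similarity invariant, so A and B are not similar.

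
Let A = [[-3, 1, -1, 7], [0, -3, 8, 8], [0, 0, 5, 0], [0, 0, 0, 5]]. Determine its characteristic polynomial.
χ_A(x) = (x - 5)^2(x + 3)^2

xI - A = [[x + 3, -1, 1, -7], [0, x + 3, -8, -8], [0, 0, x - 5, 0], [0, 0, 0, x - 5]].

Expanding det(xI - A) along the first row:
det(xI - A) = + (x + 3)·det([[x + 3, -8, -8], [0, x - 5, 0], [0, 0, x - 5]]) - (-1)·det([[0, -8, -8], [0, x - 5, 0], [0, 0, x - 5]]) + (1)·det([[0, x + 3, -8], [0, 0, 0], [0, 0, x - 5]]) - (-7)·det([[0, x + 3, -8], [0, 0, x - 5], [0, 0, 0]]).

Evaluating gives χ_A(x) = x^4 - 4x^3 - 26x^2 + 60x + 225 = (x - 5)^2(x + 3)^2.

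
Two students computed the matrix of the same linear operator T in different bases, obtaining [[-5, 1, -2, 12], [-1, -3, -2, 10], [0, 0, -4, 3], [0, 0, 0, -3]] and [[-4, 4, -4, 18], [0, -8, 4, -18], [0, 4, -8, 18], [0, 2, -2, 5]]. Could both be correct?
Both have characteristic polynomial (x + 3)(x + 4)^3, but the minimal polynomial of A is (x + 3)(x + 4)^2 while the minimal polynomial of B is (x + 3)(x + 4). The minimal polynomial is a similarity invariant, so A and B are not similar.

No.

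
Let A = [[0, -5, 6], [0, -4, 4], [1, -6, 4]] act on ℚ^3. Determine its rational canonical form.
The invariant factors of A (the non-unit diagonal entries of the Smith normal form of xI - A over ℚ[x]) are x^3 + 2x - 4, each dividing the next. The characteristic polynomial is their product, x^3 + 2x - 4.

The rational canonical form is the block-diagonal matrix of companion matrices C(f_i):
R = [[0, 0, 4], [1, 0, -2], [0, 1, 0]].

Note the characteristic polynomial does not split into linear factors over ℚ, so A has no Jordan form over ℚ; the rational canonical form exists over any field.

R = [[0, 0, 4], [1, 0, -2], [0, 1, 0]]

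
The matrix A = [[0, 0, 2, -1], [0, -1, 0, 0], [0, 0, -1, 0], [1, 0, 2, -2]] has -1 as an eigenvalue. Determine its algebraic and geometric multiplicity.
algebraic multiplicity 4, geometric multiplicity 3

The characteristic polynomial is (x + 1)^4, so the factor x + 1 appears with exponent 4: the algebraic multiplicity is 4.

rank(A + I) = 1, so the eigenspace has dimension 4 - 1 = 3: the geometric multiplicity is 3.

Since 3 < 4, A is not diagonalizable.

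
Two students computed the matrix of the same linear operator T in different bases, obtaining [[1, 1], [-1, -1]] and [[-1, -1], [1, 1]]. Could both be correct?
Yes.

Two matrices over a field are similar if and only if they have the same invariant factors.

Both A and B have characteristic polynomial x^2 and minimal polynomial x^2. Computing further, both have invariant factors x^2. Hence A and B are similar.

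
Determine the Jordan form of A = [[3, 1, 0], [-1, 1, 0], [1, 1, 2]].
J = [[2, 1, 0], [0, 2, 0], [0, 0, 2]]

The characteristic polynomial is det(xI - A) = (x - 2)^3, so the eigenvalues are 2 (algebraic multiplicity 3).

For λ = 2: rank(A - 2I) = 1, rank((A - 2I)^2) = 0. The eigenspace has dimension 3 - 1 = 2, so there are 2 Jordan blocks; the rank sequence gives block sizes [2, 1].

Assembling the blocks gives the Jordan form J above.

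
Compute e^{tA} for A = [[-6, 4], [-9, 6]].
e^{tA} = [[1 - 6*t, 4*t], [-9*t, 6*t + 1]]

A has Jordan form J = [[0, 1], [0, 0]] with A = PJP^{-1}, so e^{tA} = P e^{tJ} P^{-1}.

For a Jordan block J_k(λ), e^{tJ_k(λ)} = e^{λt} · (I + tN + t^2 N^2/2! + ... + t^{k-1} N^{k-1}/(k-1)!) where N is the nilpotent superdiagonal part.

Assembling the blocks and conjugating back gives the entries of e^{tA} as shown above.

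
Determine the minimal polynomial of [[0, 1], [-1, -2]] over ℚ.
The characteristic polynomial factors as (x + 1)^2. The minimal polynomial is ∏(x - λ)^{k_λ} where k_λ is the size of the largest Jordan block at λ.

For λ = -1: rank(A + I) = 1, and the largest Jordan block has size 2 (the smallest k with rank((A + I)^k) = rank((A + I)^(k+1))).

So m_A(x) = (x + 1)^2.

m_A(x) = (x + 1)^2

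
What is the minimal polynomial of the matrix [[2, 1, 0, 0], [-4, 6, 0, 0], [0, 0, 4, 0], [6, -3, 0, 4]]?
m_A(x) = (x - 4)^2

The characteristic polynomial factors as (x - 4)^4. The minimal polynomial is ∏(x - λ)^{k_λ} where k_λ is the size of the largest Jordan block at λ.

For λ = 4: rank(A - 4I) = 1, and the largest Jordan block has size 2 (the smallest k with rank((A - 4I)^k) = rank((A - 4I)^(k+1))).

So m_A(x) = (x - 4)^2.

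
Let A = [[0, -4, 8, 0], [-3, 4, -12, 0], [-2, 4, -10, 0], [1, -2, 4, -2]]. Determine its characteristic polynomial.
xI - A = [[x, 4, -8, 0], [3, x - 4, 12, 0], [2, -4, x + 10, 0], [-1, 2, -4, x + 2]].

Expanding det(xI - A) along the first row:
det(xI - A) = + (x)·det([[x - 4, 12, 0], [-4, x + 10, 0], [2, -4, x + 2]]) - (4)·det([[3, 12, 0], [2, x + 10, 0], [-1, -4, x + 2]]) + (-8)·det([[3, x - 4, 0], [2, -4, 0], [-1, 2, x + 2]]) - (0)·det([[3, x - 4, 12], [2, -4, x + 10], [-1, 2, -4]]).

Evaluating gives χ_A(x) = x^4 + 8x^3 + 24x^2 + 32x + 16 = (x + 2)^4.

χ_A(x) = (x + 2)^4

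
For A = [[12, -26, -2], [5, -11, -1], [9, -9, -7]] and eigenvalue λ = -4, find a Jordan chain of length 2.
We seek v_1 ∈ ker((A + 4I)^2) \ ker(A + 4I), then set v_{i+1} = (A + 4I) v_i.

One such chain is v_1 = [[2, 1, 2]]^T, v_2 = [[2, 1, 3]]^T. Check: (A + 4I) v_2 = [[0, 0, 0]]^T = 0.

v_1 = [[2, 1, 2]]^T, v_2 = [[2, 1, 3]]^T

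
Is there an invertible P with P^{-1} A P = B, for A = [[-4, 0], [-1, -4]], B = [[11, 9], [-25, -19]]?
Yes.

Two matrices over a field are similar if and only if they have the same invariant factors.

Both A and B have characteristic polynomial (x + 4)^2 and minimal polynomial (x + 4)^2. Computing further, both have invariant factors (x + 4)^2. Hence A and B are similar.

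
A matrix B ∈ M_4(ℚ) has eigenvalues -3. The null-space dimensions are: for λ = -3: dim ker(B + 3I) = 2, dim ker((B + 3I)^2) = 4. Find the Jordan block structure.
Jordan blocks: (-3, 2), (-3, 2)

λ = -3: successive nullity increments [2, 2] count blocks of size ≥ k; block sizes are [2, 2].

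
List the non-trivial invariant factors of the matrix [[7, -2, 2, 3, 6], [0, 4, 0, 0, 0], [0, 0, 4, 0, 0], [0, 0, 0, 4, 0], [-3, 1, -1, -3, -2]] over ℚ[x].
The Jordan structure of A has elementary divisors (x - 1), (x - 4)^2, (x - 4), (x - 4). Arranging the block sizes at each eigenvalue in decreasing order and taking row products gives the invariant factors.

Invariant factors (smallest first, each dividing the next): x - 4, x - 4, (x - 4)^2(x - 1).

Check: the last factor (x - 4)^2(x - 1) is the minimal polynomial, and the product (x - 4)^4(x - 1) is the characteristic polynomial.

x - 4, x - 4, (x - 4)^2(x - 1)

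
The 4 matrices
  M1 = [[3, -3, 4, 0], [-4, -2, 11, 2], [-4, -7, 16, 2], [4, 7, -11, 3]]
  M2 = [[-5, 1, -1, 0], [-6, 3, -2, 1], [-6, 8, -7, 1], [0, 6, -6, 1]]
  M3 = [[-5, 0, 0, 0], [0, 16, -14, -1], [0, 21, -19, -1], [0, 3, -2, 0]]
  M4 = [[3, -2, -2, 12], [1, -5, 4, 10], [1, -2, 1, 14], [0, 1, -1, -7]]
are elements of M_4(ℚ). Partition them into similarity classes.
Characteristic polynomials: χ_{M1} = (x - 5)^4, χ_{M2} = (x - 1)^2(x + 5)^2, χ_{M3} = (x - 1)^2(x + 5)^2, χ_{M4} = (x - 1)^2(x + 5)^2.

{M1}: invariant factors x - 5, (x - 5)^3.

{M2, M4}: invariant factors (x - 1)^2(x + 5)^2.

{M3}: invariant factors x + 5, (x - 1)^2(x + 5).

Matrices are similar if and only if their invariant-factor lists agree; the partition into similarity classes is {M1}, {M2, M4}, {M3}.

3 classes: {M1}, {M2, M4}, {M3}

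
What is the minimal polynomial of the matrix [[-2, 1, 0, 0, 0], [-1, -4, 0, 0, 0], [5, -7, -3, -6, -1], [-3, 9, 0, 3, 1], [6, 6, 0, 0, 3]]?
m_A(x) = (x - 3)^2(x + 3)^2

The characteristic polynomial factors as (x - 3)^2(x + 3)^3. The minimal polynomial is ∏(x - λ)^{k_λ} where k_λ is the size of the largest Jordan block at λ.

For λ = -3: rank(A + 3I) = 3, and the largest Jordan block has size 2 (the smallest k with rank((A + 3I)^k) = rank((A + 3I)^(k+1))).
For λ = 3: rank(A - 3I) = 4, and the largest Jordan block has size 2 (the smallest k with rank((A - 3I)^k) = rank((A - 3I)^(k+1))).

So m_A(x) = (x - 3)^2(x + 3)^2.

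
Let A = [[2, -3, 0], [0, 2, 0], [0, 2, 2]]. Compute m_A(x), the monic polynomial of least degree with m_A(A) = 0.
m_A(x) = (x - 2)^2

The characteristic polynomial factors as (x - 2)^3. The minimal polynomial is ∏(x - λ)^{k_λ} where k_λ is the size of the largest Jordan block at λ.

For λ = 2: rank(A - 2I) = 1, and the largest Jordan block has size 2 (the smallest k with rank((A - 2I)^k) = rank((A - 2I)^(k+1))).

So m_A(x) = (x - 2)^2.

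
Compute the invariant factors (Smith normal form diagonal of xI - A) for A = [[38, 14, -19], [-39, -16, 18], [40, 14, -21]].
The Jordan structure of A has elementary divisors (x + 2)^2, (x - 5). Arranging the block sizes at each eigenvalue in decreasing order and taking row products gives the invariant factors.

Invariant factors (smallest first, each dividing the next): (x - 5)(x + 2)^2.

Check: the last factor (x - 5)(x + 2)^2 is the minimal polynomial, and the product (x - 5)(x + 2)^2 is the characteristic polynomial.

(x - 5)(x + 2)^2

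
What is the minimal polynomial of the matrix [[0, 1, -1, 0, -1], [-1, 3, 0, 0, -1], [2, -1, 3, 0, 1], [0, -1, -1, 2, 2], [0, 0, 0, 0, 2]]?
The characteristic polynomial factors as (x - 2)^5. The minimal polynomial is ∏(x - λ)^{k_λ} where k_λ is the size of the largest Jordan block at λ.

For λ = 2: rank(A - 2I) = 3, and the largest Jordan block has size 3 (the smallest k with rank((A - 2I)^k) = rank((A - 2I)^(k+1))).

So m_A(x) = (x - 2)^3.

m_A(x) = (x - 2)^3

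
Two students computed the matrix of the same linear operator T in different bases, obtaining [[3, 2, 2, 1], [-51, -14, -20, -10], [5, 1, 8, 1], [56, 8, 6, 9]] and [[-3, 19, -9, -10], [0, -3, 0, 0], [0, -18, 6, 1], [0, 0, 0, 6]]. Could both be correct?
Yes.

Two matrices over a field are similar if and only if they have the same invariant factors.

Both A and B have characteristic polynomial (x - 6)^2(x + 3)^2 and minimal polynomial (x - 6)^2(x + 3)^2. Computing further, both have invariant factors (x - 6)^2(x + 3)^2. Hence A and B are similar.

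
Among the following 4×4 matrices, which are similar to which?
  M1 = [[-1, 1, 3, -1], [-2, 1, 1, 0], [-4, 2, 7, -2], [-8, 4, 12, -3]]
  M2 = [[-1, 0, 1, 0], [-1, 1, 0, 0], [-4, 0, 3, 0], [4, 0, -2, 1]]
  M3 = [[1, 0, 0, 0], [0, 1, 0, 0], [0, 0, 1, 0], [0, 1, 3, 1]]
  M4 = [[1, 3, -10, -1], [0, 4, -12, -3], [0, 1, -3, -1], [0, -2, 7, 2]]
2 classes: {M1, M2, M4}, {M3}

Characteristic polynomials: χ_{M1} = (x - 1)^4, χ_{M2} = (x - 1)^4, χ_{M3} = (x - 1)^4, χ_{M4} = (x - 1)^4.

{M1, M2, M4}: invariant factors x - 1, (x - 1)^3.

{M3}: invariant factors x - 1, x - 1, (x - 1)^2.

Matrices are similar if and only if their invariant-factor lists agree; the partition into similarity classes is {M1, M2, M4}, {M3}.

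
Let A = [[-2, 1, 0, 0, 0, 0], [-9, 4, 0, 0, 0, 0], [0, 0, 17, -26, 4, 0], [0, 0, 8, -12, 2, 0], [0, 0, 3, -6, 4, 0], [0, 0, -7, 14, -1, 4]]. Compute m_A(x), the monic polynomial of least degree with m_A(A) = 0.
The characteristic polynomial factors as (x - 4)^3(x - 1)^3. The minimal polynomial is ∏(x - λ)^{k_λ} where k_λ is the size of the largest Jordan block at λ.

For λ = 1: rank(A - I) = 4, and the largest Jordan block has size 2 (the smallest k with rank((A - I)^k) = rank((A - I)^(k+1))).
For λ = 4: rank(A - 4I) = 4, and the largest Jordan block has size 2 (the smallest k with rank((A - 4I)^k) = rank((A - 4I)^(k+1))).

So m_A(x) = (x - 4)^2(x - 1)^2.

m_A(x) = (x - 4)^2(x - 1)^2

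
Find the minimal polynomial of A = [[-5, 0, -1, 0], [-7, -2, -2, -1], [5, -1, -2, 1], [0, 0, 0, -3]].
m_A(x) = (x + 3)^3

The characteristic polynomial factors as (x + 3)^4. The minimal polynomial is ∏(x - λ)^{k_λ} where k_λ is the size of the largest Jordan block at λ.

For λ = -3: rank(A + 3I) = 2, and the largest Jordan block has size 3 (the smallest k with rank((A + 3I)^k) = rank((A + 3I)^(k+1))).

So m_A(x) = (x + 3)^3.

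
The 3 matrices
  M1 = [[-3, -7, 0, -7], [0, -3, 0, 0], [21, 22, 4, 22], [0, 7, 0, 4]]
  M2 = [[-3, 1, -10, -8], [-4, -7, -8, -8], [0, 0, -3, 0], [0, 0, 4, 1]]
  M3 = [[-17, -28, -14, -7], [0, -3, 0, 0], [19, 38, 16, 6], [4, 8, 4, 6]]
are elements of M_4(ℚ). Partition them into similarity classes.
2 classes: {M1, M3}, {M2}

Characteristic polynomials: χ_{M1} = (x - 4)^2(x + 3)^2, χ_{M2} = (x - 1)(x + 3)(x + 5)^2, χ_{M3} = (x - 4)^2(x + 3)^2.

{M1, M3}: invariant factors x + 3, (x - 4)^2(x + 3).

{M2}: invariant factors (x - 1)(x + 3)(x + 5)^2.

Matrices are similar if and only if their invariant-factor lists agree; the partition into similarity classes is {M1, M3}, {M2}.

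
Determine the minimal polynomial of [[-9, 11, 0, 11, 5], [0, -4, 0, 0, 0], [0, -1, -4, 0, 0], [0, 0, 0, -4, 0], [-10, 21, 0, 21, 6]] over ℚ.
The characteristic polynomial factors as (x - 1)(x + 4)^4. The minimal polynomial is ∏(x - λ)^{k_λ} where k_λ is the size of the largest Jordan block at λ.

For λ = -4: rank(A + 4I) = 3, and the largest Jordan block has size 2 (the smallest k with rank((A + 4I)^k) = rank((A + 4I)^(k+1))).
For λ = 1: rank(A - I) = 4, and the largest Jordan block has size 1 (the smallest k with rank((A - I)^k) = rank((A - I)^(k+1))).

So m_A(x) = (x - 1)(x + 4)^2.

m_A(x) = (x - 1)(x + 4)^2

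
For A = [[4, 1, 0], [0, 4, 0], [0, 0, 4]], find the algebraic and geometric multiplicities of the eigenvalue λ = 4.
The characteristic polynomial is (x - 4)^3, so the factor x - 4 appears with exponent 3: the algebraic multiplicity is 3.

rank(A - 4I) = 1, so the eigenspace has dimension 3 - 1 = 2: the geometric multiplicity is 2.

Since 2 < 3, A is not diagonalizable.

algebraic multiplicity 3, geometric multiplicity 2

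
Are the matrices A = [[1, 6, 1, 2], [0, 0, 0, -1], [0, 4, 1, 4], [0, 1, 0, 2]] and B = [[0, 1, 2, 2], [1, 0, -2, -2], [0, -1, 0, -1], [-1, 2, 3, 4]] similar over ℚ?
Two matrices over a field are similar if and only if they have the same invariant factors.

Both A and B have characteristic polynomial (x - 1)^4 and minimal polynomial (x - 1)^2. Computing further, both have invariant factors (x - 1)^2, (x - 1)^2. Hence A and B are similar.

Yes.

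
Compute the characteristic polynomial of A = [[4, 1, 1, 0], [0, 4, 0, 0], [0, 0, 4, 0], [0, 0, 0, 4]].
xI - A = [[x - 4, -1, -1, 0], [0, x - 4, 0, 0], [0, 0, x - 4, 0], [0, 0, 0, x - 4]].

Expanding det(xI - A) along the first row:
det(xI - A) = + (x - 4)·det([[x - 4, 0, 0], [0, x - 4, 0], [0, 0, x - 4]]) - (-1)·det([[0, 0, 0], [0, x - 4, 0], [0, 0, x - 4]]) + (-1)·det([[0, x - 4, 0], [0, 0, 0], [0, 0, x - 4]]) - (0)·det([[0, x - 4, 0], [0, 0, x - 4], [0, 0, 0]]).

Evaluating gives χ_A(x) = x^4 - 16x^3 + 96x^2 - 256x + 256 = (x - 4)^4.

χ_A(x) = (x - 4)^4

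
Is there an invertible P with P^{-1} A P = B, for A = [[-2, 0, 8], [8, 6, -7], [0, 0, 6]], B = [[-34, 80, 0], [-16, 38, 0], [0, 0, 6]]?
Both have characteristic polynomial (x - 6)^2(x + 2), but the minimal polynomial of A is (x - 6)^2(x + 2) while the minimal polynomial of B is (x - 6)(x + 2). The minimal polynomial is a similarity invariant, so A and B are not similar.

No.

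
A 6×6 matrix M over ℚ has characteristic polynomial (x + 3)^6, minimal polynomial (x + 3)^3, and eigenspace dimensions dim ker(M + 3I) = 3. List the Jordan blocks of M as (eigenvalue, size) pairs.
Jordan blocks: (-3, 3), (-3, 2), (-3, 1)

λ = -3: algebraic multiplicity 6 (exponent in χ_M), largest block size 3 (exponent in m_M), 3 blocks (geometric multiplicity). These force block sizes [3, 2, 1].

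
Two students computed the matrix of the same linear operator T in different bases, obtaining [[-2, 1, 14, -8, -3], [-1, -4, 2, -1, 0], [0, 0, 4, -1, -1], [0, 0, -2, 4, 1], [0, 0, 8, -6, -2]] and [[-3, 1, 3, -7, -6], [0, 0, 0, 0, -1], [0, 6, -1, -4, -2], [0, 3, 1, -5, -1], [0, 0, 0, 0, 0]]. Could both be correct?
trace(A) = 0 but trace(B) = -9. The trace is a similarity invariant, so A and B are not similar.

No.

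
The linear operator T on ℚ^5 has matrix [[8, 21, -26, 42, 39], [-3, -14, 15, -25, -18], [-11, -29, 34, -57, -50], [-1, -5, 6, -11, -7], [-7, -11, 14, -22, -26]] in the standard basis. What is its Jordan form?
J = [[-5, 0, 0, 0, 0], [0, -1, 1, 0, 0], [0, 0, -1, 1, 0], [0, 0, 0, -1, 0], [0, 0, 0, 0, -1]]

The characteristic polynomial is det(xI - A) = (x + 1)^4(x + 5), so the eigenvalues are -5 (algebraic multiplicity 1), -1 (algebraic multiplicity 4).

For λ = -5: algebraic multiplicity 1 gives one 1×1 block.

For λ = -1: rank(A + I) = 3, rank((A + I)^2) = 2, rank((A + I)^3) = 1. The eigenspace has dimension 5 - 3 = 2, so there are 2 Jordan blocks; the rank sequence gives block sizes [3, 1].

Assembling the blocks gives the Jordan form J above.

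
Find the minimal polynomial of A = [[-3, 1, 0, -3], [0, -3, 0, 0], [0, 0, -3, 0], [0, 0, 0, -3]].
The characteristic polynomial factors as (x + 3)^4. The minimal polynomial is ∏(x - λ)^{k_λ} where k_λ is the size of the largest Jordan block at λ.

For λ = -3: rank(A + 3I) = 1, and the largest Jordan block has size 2 (the smallest k with rank((A + 3I)^k) = rank((A + 3I)^(k+1))).

So m_A(x) = (x + 3)^2.

m_A(x) = (x + 3)^2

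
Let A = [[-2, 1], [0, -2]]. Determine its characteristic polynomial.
xI - A = [[x + 2, -1], [0, x + 2]].

Expanding det(xI - A) along the first row:
det(xI - A) = + (x + 2)·det([[x + 2]]) - (-1)·det([[0]]).

Evaluating gives χ_A(x) = x^2 + 4x + 4 = (x + 2)^2.

χ_A(x) = (x + 2)^2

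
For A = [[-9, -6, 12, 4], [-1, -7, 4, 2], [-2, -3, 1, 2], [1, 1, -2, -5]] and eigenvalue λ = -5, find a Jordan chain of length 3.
v_1 = [[-3, -3, -3, 2]]^T, v_2 = [[2, 1, 1, 0]]^T, v_3 = [[-2, 0, -1, 1]]^T

We seek v_1 ∈ ker((A + 5I)^3) \ ker((A + 5I)^2), then set v_{i+1} = (A + 5I) v_i.

One such chain is v_1 = [[-3, -3, -3, 2]]^T, v_2 = [[2, 1, 1, 0]]^T, v_3 = [[-2, 0, -1, 1]]^T. Check: (A + 5I) v_3 = [[0, 0, 0, 0]]^T = 0.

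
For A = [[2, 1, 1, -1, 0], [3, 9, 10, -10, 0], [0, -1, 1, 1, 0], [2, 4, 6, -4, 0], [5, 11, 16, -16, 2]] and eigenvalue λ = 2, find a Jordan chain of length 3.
v_1 = [[0, -1, 1, 0, 0]]^T, v_2 = [[0, 3, 0, 2, 5]]^T, v_3 = [[1, 1, -1, 0, 1]]^T

We seek v_1 ∈ ker((A - 2I)^3) \ ker((A - 2I)^2), then set v_{i+1} = (A - 2I) v_i.

One such chain is v_1 = [[0, -1, 1, 0, 0]]^T, v_2 = [[0, 3, 0, 2, 5]]^T, v_3 = [[1, 1, -1, 0, 1]]^T. Check: (A - 2I) v_3 = [[0, 0, 0, 0, 0]]^T = 0.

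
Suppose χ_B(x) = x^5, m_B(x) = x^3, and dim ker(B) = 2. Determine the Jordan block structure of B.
Jordan blocks: (0, 3), (0, 2)

λ = 0: algebraic multiplicity 5 (exponent in χ_B), largest block size 3 (exponent in m_B), 2 blocks (geometric multiplicity). These force block sizes [3, 2].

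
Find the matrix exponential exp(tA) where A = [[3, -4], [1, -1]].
e^{tA} = [[(2*t + 1)*e^{t}, -4*t*e^{t}], [t*e^{t}, (1 - 2*t)*e^{t}]]

A has Jordan form J = [[1, 1], [0, 1]] with A = PJP^{-1}, so e^{tA} = P e^{tJ} P^{-1}.

For a Jordan block J_k(λ), e^{tJ_k(λ)} = e^{λt} · (I + tN + t^2 N^2/2! + ... + t^{k-1} N^{k-1}/(k-1)!) where N is the nilpotent superdiagonal part.

Assembling the blocks and conjugating back gives the entries of e^{tA} as shown above.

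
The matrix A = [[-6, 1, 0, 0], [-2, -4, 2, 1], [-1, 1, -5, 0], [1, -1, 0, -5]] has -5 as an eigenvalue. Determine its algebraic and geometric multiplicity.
algebraic multiplicity 4, geometric multiplicity 2

The characteristic polynomial is (x + 5)^4, so the factor x + 5 appears with exponent 4: the algebraic multiplicity is 4.

rank(A + 5I) = 2, so the eigenspace has dimension 4 - 2 = 2: the geometric multiplicity is 2.

Since 2 < 4, A is not diagonalizable.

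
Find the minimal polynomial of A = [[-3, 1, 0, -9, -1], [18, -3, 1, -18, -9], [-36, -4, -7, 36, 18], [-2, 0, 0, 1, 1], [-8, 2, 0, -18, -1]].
The characteristic polynomial factors as (x - 1)^2(x + 5)^3. The minimal polynomial is ∏(x - λ)^{k_λ} where k_λ is the size of the largest Jordan block at λ.

For λ = -5: rank(A + 5I) = 4, and the largest Jordan block has size 3 (the smallest k with rank((A + 5I)^k) = rank((A + 5I)^(k+1))).
For λ = 1: rank(A - I) = 4, and the largest Jordan block has size 2 (the smallest k with rank((A - I)^k) = rank((A - I)^(k+1))).

So m_A(x) = (x - 1)^2(x + 5)^3.

m_A(x) = (x - 1)^2(x + 5)^3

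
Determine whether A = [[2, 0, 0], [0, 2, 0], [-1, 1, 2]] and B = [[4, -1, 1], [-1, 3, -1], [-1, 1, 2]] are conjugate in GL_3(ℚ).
No.

trace(A) = 6 but trace(B) = 9. The trace is a similarity invariant, so A and B are not similar.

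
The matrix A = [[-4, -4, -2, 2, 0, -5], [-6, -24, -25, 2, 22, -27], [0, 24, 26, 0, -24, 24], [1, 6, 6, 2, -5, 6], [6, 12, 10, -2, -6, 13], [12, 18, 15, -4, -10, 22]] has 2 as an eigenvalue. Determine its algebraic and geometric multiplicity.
algebraic multiplicity 5, geometric multiplicity 2

The characteristic polynomial is (x - 6)(x - 2)^5, so the factor x - 2 appears with exponent 5: the algebraic multiplicity is 5.

rank(A - 2I) = 4, so the eigenspace has dimension 6 - 4 = 2: the geometric multiplicity is 2.

Since 2 < 5, A is not diagonalizable.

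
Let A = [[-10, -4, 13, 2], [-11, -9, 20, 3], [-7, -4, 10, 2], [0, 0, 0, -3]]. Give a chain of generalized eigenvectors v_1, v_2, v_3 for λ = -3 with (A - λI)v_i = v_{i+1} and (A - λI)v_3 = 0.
We seek v_1 ∈ ker((A + 3I)^3) \ ker((A + 3I)^2), then set v_{i+1} = (A + 3I) v_i.

One such chain is v_1 = [[3, 0, 2, -2]]^T, v_2 = [[1, 1, 1, 0]]^T, v_3 = [[2, 3, 2, 0]]^T. Check: (A + 3I) v_3 = [[0, 0, 0, 0]]^T = 0.

v_1 = [[3, 0, 2, -2]]^T, v_2 = [[1, 1, 1, 0]]^T, v_3 = [[2, 3, 2, 0]]^T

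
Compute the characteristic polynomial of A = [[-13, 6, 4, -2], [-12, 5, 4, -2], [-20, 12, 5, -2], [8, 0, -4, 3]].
χ_A(x) = (x - 1)^2(x + 1)^2

xI - A = [[x + 13, -6, -4, 2], [12, x - 5, -4, 2], [20, -12, x - 5, 2], [-8, 0, 4, x - 3]].

Expanding det(xI - A) along the first row:
det(xI - A) = + (x + 13)·det([[x - 5, -4, 2], [-12, x - 5, 2], [0, 4, x - 3]]) - (-6)·det([[12, -4, 2], [20, x - 5, 2], [-8, 4, x - 3]]) + (-4)·det([[12, x - 5, 2], [20, -12, 2], [-8, 0, x - 3]]) - (2)·det([[12, x - 5, -4], [20, -12, x - 5], [-8, 0, 4]]).

Evaluating gives χ_A(x) = x^4 - 2x^2 + 1 = (x - 1)^2(x + 1)^2.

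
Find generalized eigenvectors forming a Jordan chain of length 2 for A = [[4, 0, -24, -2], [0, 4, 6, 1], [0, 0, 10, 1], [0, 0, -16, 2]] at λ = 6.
v_1 = [[3, 0, 0, 1]]^T, v_2 = [[-8, 1, 1, -4]]^T

We seek v_1 ∈ ker((A - 6I)^2) \ ker(A - 6I), then set v_{i+1} = (A - 6I) v_i.

One such chain is v_1 = [[3, 0, 0, 1]]^T, v_2 = [[-8, 1, 1, -4]]^T. Check: (A - 6I) v_2 = [[0, 0, 0, 0]]^T = 0.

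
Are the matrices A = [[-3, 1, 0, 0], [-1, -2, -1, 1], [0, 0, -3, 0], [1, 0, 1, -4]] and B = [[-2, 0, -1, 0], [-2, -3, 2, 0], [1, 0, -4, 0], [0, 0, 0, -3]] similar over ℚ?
Both have characteristic polynomial (x + 3)^4, but the minimal polynomial of A is (x + 3)^3 while the minimal polynomial of B is (x + 3)^2. The minimal polynomial is a similarity invariant, so A and B are not similar.

No.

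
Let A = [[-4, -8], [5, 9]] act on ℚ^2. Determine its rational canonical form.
The invariant factors of A (the non-unit diagonal entries of the Smith normal form of xI - A over ℚ[x]) are (x - 4)(x - 1), each dividing the next. The characteristic polynomial is their product, (x - 4)(x - 1).

The rational canonical form is the block-diagonal matrix of companion matrices C(f_i):
R = [[0, -4], [1, 5]].

R = [[0, -4], [1, 5]]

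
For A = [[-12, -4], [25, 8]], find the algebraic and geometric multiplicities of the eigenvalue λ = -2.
algebraic multiplicity 2, geometric multiplicity 1

The characteristic polynomial is (x + 2)^2, so the factor x + 2 appears with exponent 2: the algebraic multiplicity is 2.

rank(A + 2I) = 1, so the eigenspace has dimension 2 - 1 = 1: the geometric multiplicity is 1.

Since 1 < 2, A is not diagonalizable.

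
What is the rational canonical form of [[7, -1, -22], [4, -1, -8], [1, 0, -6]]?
The invariant factors of A (the non-unit diagonal entries of the Smith normal form of xI - A over ℚ[x]) are (x + 4)(x^2 - 4x - 1), each dividing the next. The characteristic polynomial is their product, (x + 4)(x^2 - 4x - 1).

The rational canonical form is the block-diagonal matrix of companion matrices C(f_i):
R = [[0, 0, 4], [1, 0, 17], [0, 1, 0]].

Note the characteristic polynomial does not split into linear factors over ℚ, so A has no Jordan form over ℚ; the rational canonical form exists over any field.

R = [[0, 0, 4], [1, 0, 17], [0, 1, 0]]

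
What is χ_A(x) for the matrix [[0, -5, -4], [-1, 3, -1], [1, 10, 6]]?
xI - A = [[x, 5, 4], [1, x - 3, 1], [-1, -10, x - 6]].

Expanding det(xI - A) along the first row:
det(xI - A) = + (x)·det([[x - 3, 1], [-10, x - 6]]) - (5)·det([[1, 1], [-1, x - 6]]) + (4)·det([[1, x - 3], [-1, -10]]).

Evaluating gives χ_A(x) = x^3 - 9x^2 + 27x - 27 = (x - 3)^3.

χ_A(x) = (x - 3)^3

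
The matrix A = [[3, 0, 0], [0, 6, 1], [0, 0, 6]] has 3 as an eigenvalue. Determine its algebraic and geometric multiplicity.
The characteristic polynomial is (x - 6)^2(x - 3), so the factor x - 3 appears with exponent 1: the algebraic multiplicity is 1.

rank(A - 3I) = 2, so the eigenspace has dimension 3 - 2 = 1: the geometric multiplicity is 1.

algebraic multiplicity 1, geometric multiplicity 1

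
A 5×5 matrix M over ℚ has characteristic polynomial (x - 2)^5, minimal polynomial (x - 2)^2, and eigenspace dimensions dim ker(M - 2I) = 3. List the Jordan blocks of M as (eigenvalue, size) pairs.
Jordan blocks: (2, 2), (2, 2), (2, 1)

λ = 2: algebraic multiplicity 5 (exponent in χ_M), largest block size 2 (exponent in m_M), 3 blocks (geometric multiplicity). These force block sizes [2, 2, 1].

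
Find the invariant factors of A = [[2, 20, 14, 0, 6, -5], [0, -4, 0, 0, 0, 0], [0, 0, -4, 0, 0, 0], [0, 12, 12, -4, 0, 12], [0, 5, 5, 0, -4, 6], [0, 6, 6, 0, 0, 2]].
The Jordan structure of A has elementary divisors (x + 4)^2, (x + 4), (x + 4), (x - 2)^2. Arranging the block sizes at each eigenvalue in decreasing order and taking row products gives the invariant factors.

Invariant factors (smallest first, each dividing the next): x + 4, x + 4, (x - 2)^2(x + 4)^2.

Check: the last factor (x - 2)^2(x + 4)^2 is the minimal polynomial, and the product (x - 2)^2(x + 4)^4 is the characteristic polynomial.

x + 4, x + 4, (x - 2)^2(x + 4)^2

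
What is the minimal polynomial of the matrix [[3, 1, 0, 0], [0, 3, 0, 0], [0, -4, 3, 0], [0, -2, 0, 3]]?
m_A(x) = (x - 3)^2

The characteristic polynomial factors as (x - 3)^4. The minimal polynomial is ∏(x - λ)^{k_λ} where k_λ is the size of the largest Jordan block at λ.

For λ = 3: rank(A - 3I) = 1, and the largest Jordan block has size 2 (the smallest k with rank((A - 3I)^k) = rank((A - 3I)^(k+1))).

So m_A(x) = (x - 3)^2.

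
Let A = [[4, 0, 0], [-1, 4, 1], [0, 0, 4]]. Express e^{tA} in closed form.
A has Jordan form J = [[4, 1, 0], [0, 4, 0], [0, 0, 4]] with A = PJP^{-1}, so e^{tA} = P e^{tJ} P^{-1}.

For a Jordan block J_k(λ), e^{tJ_k(λ)} = e^{λt} · (I + tN + t^2 N^2/2! + ... + t^{k-1} N^{k-1}/(k-1)!) where N is the nilpotent superdiagonal part.

Assembling the blocks and conjugating back gives the entries of e^{tA} as shown above.

e^{tA} = [[e^{4*t}, 0, 0], [-t*e^{4*t}, e^{4*t}, t*e^{4*t}], [0, 0, e^{4*t}]]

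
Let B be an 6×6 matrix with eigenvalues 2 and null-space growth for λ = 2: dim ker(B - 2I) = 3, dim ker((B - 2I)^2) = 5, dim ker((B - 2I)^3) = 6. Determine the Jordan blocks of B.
λ = 2: successive nullity increments [3, 2, 1] count blocks of size ≥ k; block sizes are [3, 2, 1].

Jordan blocks: (2, 3), (2, 2), (2, 1)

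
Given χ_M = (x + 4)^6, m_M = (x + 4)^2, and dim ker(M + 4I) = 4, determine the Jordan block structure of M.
Jordan blocks: (-4, 2), (-4, 2), (-4, 1), (-4, 1)

λ = -4: algebraic multiplicity 6 (exponent in χ_M), largest block size 2 (exponent in m_M), 4 blocks (geometric multiplicity). These force block sizes [2, 2, 1, 1].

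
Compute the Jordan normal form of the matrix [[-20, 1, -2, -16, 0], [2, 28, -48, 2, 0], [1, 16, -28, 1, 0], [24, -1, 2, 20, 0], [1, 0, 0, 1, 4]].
The characteristic polynomial is det(xI - A) = (x - 4)^3(x + 4)^2, so the eigenvalues are -4 (algebraic multiplicity 2), 4 (algebraic multiplicity 3).

For λ = -4: rank(A + 4I) = 4, rank((A + 4I)^2) = 3. The eigenspace has dimension 5 - 4 = 1, so there is 1 Jordan block; the rank sequence gives block sizes [2].

For λ = 4: rank(A - 4I) = 3, rank((A - 4I)^2) = 2. The eigenspace has dimension 5 - 3 = 2, so there are 2 Jordan blocks; the rank sequence gives block sizes [2, 1].

Assembling the blocks gives the Jordan form J above.

J = [[-4, 1, 0, 0, 0], [0, -4, 0, 0, 0], [0, 0, 4, 1, 0], [0, 0, 0, 4, 0], [0, 0, 0, 0, 4]]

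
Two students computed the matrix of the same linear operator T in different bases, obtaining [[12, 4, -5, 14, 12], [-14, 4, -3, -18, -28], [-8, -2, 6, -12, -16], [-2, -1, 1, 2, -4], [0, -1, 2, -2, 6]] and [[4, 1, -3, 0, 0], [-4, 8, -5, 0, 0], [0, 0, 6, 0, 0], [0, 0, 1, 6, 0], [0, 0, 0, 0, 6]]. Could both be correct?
Two matrices over a field are similar if and only if they have the same invariant factors.

Both A and B have characteristic polynomial (x - 6)^5 and minimal polynomial (x - 6)^3. Computing further, both have invariant factors x - 6, x - 6, (x - 6)^3. Hence A and B are similar.

Yes.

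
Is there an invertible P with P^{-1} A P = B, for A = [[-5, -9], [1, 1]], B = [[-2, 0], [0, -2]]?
Both have characteristic polynomial (x + 2)^2, but the minimal polynomial of A is (x + 2)^2 while the minimal polynomial of B is x + 2. The minimal polynomial is a similarity invariant, so A and B are not similar.

No.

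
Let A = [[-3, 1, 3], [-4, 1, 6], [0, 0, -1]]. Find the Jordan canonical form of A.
J = [[-1, 1, 0], [0, -1, 0], [0, 0, -1]]

The characteristic polynomial is det(xI - A) = (x + 1)^3, so the eigenvalues are -1 (algebraic multiplicity 3).

For λ = -1: rank(A + I) = 1, rank((A + I)^2) = 0. The eigenspace has dimension 3 - 1 = 2, so there are 2 Jordan blocks; the rank sequence gives block sizes [2, 1].

Assembling the blocks gives the Jordan form J above.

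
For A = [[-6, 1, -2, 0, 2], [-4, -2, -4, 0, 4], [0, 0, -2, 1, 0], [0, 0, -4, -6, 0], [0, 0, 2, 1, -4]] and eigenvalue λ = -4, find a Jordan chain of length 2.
We seek v_1 ∈ ker((A + 4I)^2) \ ker(A + 4I), then set v_{i+1} = (A + 4I) v_i.

One such chain is v_1 = [[0, 1, 0, 0, 0]]^T, v_2 = [[1, 2, 0, 0, 0]]^T. Check: (A + 4I) v_2 = [[0, 0, 0, 0, 0]]^T = 0.

v_1 = [[0, 1, 0, 0, 0]]^T, v_2 = [[1, 2, 0, 0, 0]]^T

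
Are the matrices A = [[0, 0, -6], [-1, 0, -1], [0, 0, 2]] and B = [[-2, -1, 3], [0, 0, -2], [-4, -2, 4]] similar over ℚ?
Two matrices over a field are similar if and only if they have the same invariant factors.

Both A and B have characteristic polynomial x^2(x - 2) and minimal polynomial x^2(x - 2). Computing further, both have invariant factors x^2(x - 2). Hence A and B are similar.

Yes.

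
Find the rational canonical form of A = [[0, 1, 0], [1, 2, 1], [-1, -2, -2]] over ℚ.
R = [[0, 0, 1], [1, 0, 3], [0, 1, 0]]

The invariant factors of A (the non-unit diagonal entries of the Smith normal form of xI - A over ℚ[x]) are x^3 - 3x - 1, each dividing the next. The characteristic polynomial is their product, x^3 - 3x - 1.

The rational canonical form is the block-diagonal matrix of companion matrices C(f_i):
R = [[0, 0, 1], [1, 0, 3], [0, 1, 0]].

Note the characteristic polynomial does not split into linear factors over ℚ, so A has no Jordan form over ℚ; the rational canonical form exists over any field.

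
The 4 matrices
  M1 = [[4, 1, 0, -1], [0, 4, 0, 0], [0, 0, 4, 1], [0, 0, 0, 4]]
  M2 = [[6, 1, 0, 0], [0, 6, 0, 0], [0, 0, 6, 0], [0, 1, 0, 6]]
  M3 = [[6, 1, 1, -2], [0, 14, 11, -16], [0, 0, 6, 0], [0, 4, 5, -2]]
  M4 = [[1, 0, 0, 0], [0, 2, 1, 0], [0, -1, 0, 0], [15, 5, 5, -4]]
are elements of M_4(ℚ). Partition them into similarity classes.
Characteristic polynomials: χ_{M1} = (x - 4)^4, χ_{M2} = (x - 6)^4, χ_{M3} = (x - 6)^4, χ_{M4} = (x - 1)^3(x + 4).

{M1}: invariant factors (x - 4)^2, (x - 4)^2.

{M2}: invariant factors x - 6, x - 6, (x - 6)^2.

{M3}: invariant factors x - 6, (x - 6)^3.

{M4}: invariant factors x - 1, (x - 1)^2(x + 4).

Matrices are similar if and only if their invariant-factor lists agree; the partition into similarity classes is {M1}, {M2}, {M3}, {M4}.

4 classes: {M1}, {M2}, {M3}, {M4}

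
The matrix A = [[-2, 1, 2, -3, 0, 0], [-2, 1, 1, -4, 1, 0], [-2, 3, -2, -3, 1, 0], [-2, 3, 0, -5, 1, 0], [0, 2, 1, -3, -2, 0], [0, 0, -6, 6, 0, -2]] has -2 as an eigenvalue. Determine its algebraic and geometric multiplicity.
algebraic multiplicity 6, geometric multiplicity 3

The characteristic polynomial is (x + 2)^6, so the factor x + 2 appears with exponent 6: the algebraic multiplicity is 6.

rank(A + 2I) = 3, so the eigenspace has dimension 6 - 3 = 3: the geometric multiplicity is 3.

Since 3 < 6, A is not diagonalizable.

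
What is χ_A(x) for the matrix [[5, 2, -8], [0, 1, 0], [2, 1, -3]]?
xI - A = [[x - 5, -2, 8], [0, x - 1, 0], [-2, -1, x + 3]].

Expanding det(xI - A) along the first row:
det(xI - A) = + (x - 5)·det([[x - 1, 0], [-1, x + 3]]) - (-2)·det([[0, 0], [-2, x + 3]]) + (8)·det([[0, x - 1], [-2, -1]]).

Evaluating gives χ_A(x) = x^3 - 3x^2 + 3x - 1 = (x - 1)^3.

χ_A(x) = (x - 1)^3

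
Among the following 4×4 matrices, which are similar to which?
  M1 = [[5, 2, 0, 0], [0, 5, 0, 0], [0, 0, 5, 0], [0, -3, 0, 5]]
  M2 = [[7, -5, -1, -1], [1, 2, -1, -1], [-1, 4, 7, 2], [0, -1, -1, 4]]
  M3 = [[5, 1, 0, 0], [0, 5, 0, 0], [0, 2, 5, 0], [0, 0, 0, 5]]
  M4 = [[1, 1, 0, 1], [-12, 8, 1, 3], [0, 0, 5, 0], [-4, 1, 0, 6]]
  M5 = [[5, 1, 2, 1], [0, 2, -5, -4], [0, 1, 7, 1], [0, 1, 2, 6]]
2 classes: {M1, M3}, {M2, M4, M5}

Characteristic polynomials: χ_{M1} = (x - 5)^4, χ_{M2} = (x - 5)^4, χ_{M3} = (x - 5)^4, χ_{M4} = (x - 5)^4, χ_{M5} = (x - 5)^4.

{M1, M3}: invariant factors x - 5, x - 5, (x - 5)^2.

{M2, M4, M5}: invariant factors x - 5, (x - 5)^3.

Matrices are similar if and only if their invariant-factor lists agree; the partition into similarity classes is {M1, M3}, {M2, M4, M5}.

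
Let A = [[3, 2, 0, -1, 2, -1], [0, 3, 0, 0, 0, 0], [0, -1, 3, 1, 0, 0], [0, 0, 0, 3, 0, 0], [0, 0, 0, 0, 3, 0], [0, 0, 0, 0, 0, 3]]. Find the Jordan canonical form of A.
The characteristic polynomial is det(xI - A) = (x - 3)^6, so the eigenvalues are 3 (algebraic multiplicity 6).

For λ = 3: rank(A - 3I) = 2, rank((A - 3I)^2) = 0. The eigenspace has dimension 6 - 2 = 4, so there are 4 Jordan blocks; the rank sequence gives block sizes [2, 2, 1, 1].

Assembling the blocks gives the Jordan form J above.

J = [[3, 1, 0, 0, 0, 0], [0, 3, 0, 0, 0, 0], [0, 0, 3, 1, 0, 0], [0, 0, 0, 3, 0, 0], [0, 0, 0, 0, 3, 0], [0, 0, 0, 0, 0, 3]]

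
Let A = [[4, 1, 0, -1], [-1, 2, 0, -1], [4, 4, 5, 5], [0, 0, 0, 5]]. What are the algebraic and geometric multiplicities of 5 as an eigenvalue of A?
The characteristic polynomial is (x - 5)^2(x - 3)^2, so the factor x - 5 appears with exponent 2: the algebraic multiplicity is 2.

rank(A - 5I) = 3, so the eigenspace has dimension 4 - 3 = 1: the geometric multiplicity is 1.

Since 1 < 2, A is not diagonalizable.

algebraic multiplicity 2, geometric multiplicity 1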